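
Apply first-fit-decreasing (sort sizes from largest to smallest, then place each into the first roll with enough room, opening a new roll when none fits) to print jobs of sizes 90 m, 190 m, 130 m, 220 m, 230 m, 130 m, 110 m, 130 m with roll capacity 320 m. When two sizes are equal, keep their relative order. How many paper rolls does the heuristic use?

5

Sorted descending: 230, 220, 190, 130, 130, 130, 110, 90.
  230 → roll 1 (new)  [load 230/320]
  220 → roll 2 (new)  [load 220/320]
  190 → roll 3 (new)  [load 190/320]
  130 → roll 3  [load 320/320]
  130 → roll 4 (new)  [load 130/320]
  130 → roll 4  [load 260/320]
  110 → roll 5 (new)  [load 110/320]
  90 → roll 1  [load 320/320]
5 paper rolls opened.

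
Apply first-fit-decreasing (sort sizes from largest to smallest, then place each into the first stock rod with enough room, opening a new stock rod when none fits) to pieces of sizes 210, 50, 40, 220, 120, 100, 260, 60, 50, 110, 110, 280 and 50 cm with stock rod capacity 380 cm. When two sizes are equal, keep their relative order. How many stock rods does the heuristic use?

5

Sorted descending: 280, 260, 220, 210, 120, 110, 110, 100, 60, 50, 50, 50, 40.
  280 → stock rod 1 (new)  [load 280/380]
  260 → stock rod 2 (new)  [load 260/380]
  220 → stock rod 3 (new)  [load 220/380]
  210 → stock rod 4 (new)  [load 210/380]
  120 → stock rod 2  [load 380/380]
  110 → stock rod 3  [load 330/380]
  110 → stock rod 4  [load 320/380]
  100 → stock rod 1  [load 380/380]
  60 → stock rod 4  [load 380/380]
  50 → stock rod 3  [load 380/380]
  50 → stock rod 5 (new)  [load 50/380]
  50 → stock rod 5  [load 100/380]
  40 → stock rod 5  [load 140/380]
5 stock rods opened.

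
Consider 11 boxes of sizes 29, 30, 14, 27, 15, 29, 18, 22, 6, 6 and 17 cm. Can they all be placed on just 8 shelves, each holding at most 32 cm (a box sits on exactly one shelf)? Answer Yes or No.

A valid assignment using 8 shelves:
  shelf 1: 30 = 30
  shelf 2: 29 = 29
  shelf 3: 29 = 29
  shelf 4: 27 = 27
  shelf 5: 22 + 6 = 28
  shelf 6: 18 + 14 = 32
  shelf 7: 17 + 15 = 32
  shelf 8: 6 = 6
Every load is within 32 cm, so 8 shelves suffice.

Yes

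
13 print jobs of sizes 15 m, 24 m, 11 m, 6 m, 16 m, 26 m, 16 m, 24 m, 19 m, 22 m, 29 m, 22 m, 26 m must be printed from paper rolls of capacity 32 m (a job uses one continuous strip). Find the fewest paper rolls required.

Total = 29 + 26 + 26 + 24 + 24 + 22 + 22 + 19 + 16 + 16 + 15 + 11 + 6 = 256 m.
Lower bound: ⌈256/32⌉ = 8 paper rolls.
A packing using 10 paper rolls:
  roll 1: 29 = 29
  roll 2: 26 + 6 = 32
  roll 3: 26 = 26
  roll 4: 24 = 24
  roll 5: 24 = 24
  roll 6: 22 = 22
  roll 7: 22 = 22
  roll 8: 19 + 11 = 30
  roll 9: 16 + 16 = 32
  roll 10: 15 = 15
No arrangement into 9 paper rolls stays within capacity, so 10 is optimal.

10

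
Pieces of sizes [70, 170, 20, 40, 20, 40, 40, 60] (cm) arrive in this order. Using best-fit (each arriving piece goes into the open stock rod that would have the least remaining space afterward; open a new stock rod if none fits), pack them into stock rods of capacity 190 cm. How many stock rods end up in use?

3

  70 → stock rod 1 (new)  [load 70/190]
  170 → stock rod 2 (new)  [load 170/190]
  20 → stock rod 2  [load 190/190]
  40 → stock rod 1  [load 110/190]
  20 → stock rod 1  [load 130/190]
  40 → stock rod 1  [load 170/190]
  40 → stock rod 3 (new)  [load 40/190]
  60 → stock rod 3  [load 100/190]
3 stock rods opened.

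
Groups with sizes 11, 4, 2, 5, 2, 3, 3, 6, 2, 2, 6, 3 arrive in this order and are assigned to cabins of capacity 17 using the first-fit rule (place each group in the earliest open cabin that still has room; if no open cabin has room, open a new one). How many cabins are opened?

  11 → cabin 1 (new)  [load 11/17]
  4 → cabin 1  [load 15/17]
  2 → cabin 1  [load 17/17]
  5 → cabin 2 (new)  [load 5/17]
  2 → cabin 2  [load 7/17]
  3 → cabin 2  [load 10/17]
  3 → cabin 2  [load 13/17]
  6 → cabin 3 (new)  [load 6/17]
  2 → cabin 2  [load 15/17]
  2 → cabin 2  [load 17/17]
  6 → cabin 3  [load 12/17]
  3 → cabin 3  [load 15/17]
3 cabins opened.

3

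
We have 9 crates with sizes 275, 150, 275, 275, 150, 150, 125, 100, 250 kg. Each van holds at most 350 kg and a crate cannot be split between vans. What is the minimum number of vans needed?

Total = 275 + 275 + 275 + 250 + 150 + 150 + 150 + 125 + 100 = 1750 kg.
Lower bound: ⌈1750/350⌉ = 5 vans.
A packing using 6 vans:
  van 1: 275 = 275
  van 2: 275 = 275
  van 3: 275 = 275
  van 4: 250 + 100 = 350
  van 5: 150 + 150 = 300
  van 6: 150 + 125 = 275
No arrangement into 5 vans stays within capacity, so 6 is optimal.

6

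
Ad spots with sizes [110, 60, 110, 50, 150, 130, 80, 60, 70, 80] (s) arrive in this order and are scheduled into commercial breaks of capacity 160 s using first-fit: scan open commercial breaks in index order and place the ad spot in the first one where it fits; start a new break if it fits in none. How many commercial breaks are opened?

7

  110 → break 1 (new)  [load 110/160]
  60 → break 2 (new)  [load 60/160]
  110 → break 3 (new)  [load 110/160]
  50 → break 1  [load 160/160]
  150 → break 4 (new)  [load 150/160]
  130 → break 5 (new)  [load 130/160]
  80 → break 2  [load 140/160]
  60 → break 6 (new)  [load 60/160]
  70 → break 6  [load 130/160]
  80 → break 7 (new)  [load 80/160]
7 commercial breaks opened.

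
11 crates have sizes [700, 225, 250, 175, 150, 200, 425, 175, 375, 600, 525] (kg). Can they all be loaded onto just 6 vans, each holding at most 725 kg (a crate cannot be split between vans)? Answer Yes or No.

A valid assignment using 6 vans:
  van 1: 700 = 700
  van 2: 600 = 600
  van 3: 525 + 200 = 725
  van 4: 425 + 250 = 675
  van 5: 375 + 225 = 600
  van 6: 175 + 175 + 150 = 500
Every load is within 725 kg, so 6 vans suffice.

Yes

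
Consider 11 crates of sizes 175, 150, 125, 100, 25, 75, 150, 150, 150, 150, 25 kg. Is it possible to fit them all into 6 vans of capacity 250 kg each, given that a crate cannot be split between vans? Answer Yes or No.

No

Total = 1275 kg; ⌈1275/250⌉ = 6.
The bound of 6 does not rule out 6, but exhaustive search shows no assignment into 6 vans of capacity 250 kg exists — the minimum is 7.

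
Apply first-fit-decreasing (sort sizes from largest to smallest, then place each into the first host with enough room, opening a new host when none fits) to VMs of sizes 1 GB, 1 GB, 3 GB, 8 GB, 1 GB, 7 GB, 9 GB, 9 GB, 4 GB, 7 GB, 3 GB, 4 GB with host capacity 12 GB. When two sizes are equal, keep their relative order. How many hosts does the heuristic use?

Sorted descending: 9, 9, 8, 7, 7, 4, 4, 3, 3, 1, 1, 1.
  9 → host 1 (new)  [load 9/12]
  9 → host 2 (new)  [load 9/12]
  8 → host 3 (new)  [load 8/12]
  7 → host 4 (new)  [load 7/12]
  7 → host 5 (new)  [load 7/12]
  4 → host 3  [load 12/12]
  4 → host 4  [load 11/12]
  3 → host 1  [load 12/12]
  3 → host 2  [load 12/12]
  1 → host 4  [load 12/12]
  1 → host 5  [load 8/12]
  1 → host 5  [load 9/12]
5 hosts opened.

5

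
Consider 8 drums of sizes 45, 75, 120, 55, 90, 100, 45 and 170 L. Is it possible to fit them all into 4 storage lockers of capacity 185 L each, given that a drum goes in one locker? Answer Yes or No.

A valid assignment using 4 storage lockers:
  locker 1: 170 = 170
  locker 2: 120 + 55 = 175
  locker 3: 100 + 75 = 175
  locker 4: 90 + 45 + 45 = 180
Every load is within 185 L, so 4 storage lockers suffice.

Yes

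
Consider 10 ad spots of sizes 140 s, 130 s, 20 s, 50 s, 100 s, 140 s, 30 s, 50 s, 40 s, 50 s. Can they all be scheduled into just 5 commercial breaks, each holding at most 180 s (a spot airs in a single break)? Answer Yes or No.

Yes

A valid assignment using 5 commercial breaks:
  break 1: 140 + 40 = 180
  break 2: 140 + 30 = 170
  break 3: 130 + 50 = 180
  break 4: 100 + 50 + 20 = 170
  break 5: 50 = 50
Every load is within 180 s, so 5 commercial breaks suffice.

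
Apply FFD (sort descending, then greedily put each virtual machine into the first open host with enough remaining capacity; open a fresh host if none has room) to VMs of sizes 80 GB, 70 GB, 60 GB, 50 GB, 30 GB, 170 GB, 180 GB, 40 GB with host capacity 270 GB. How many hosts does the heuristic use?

Sorted descending: 180, 170, 80, 70, 60, 50, 40, 30.
  180 → host 1 (new)  [load 180/270]
  170 → host 2 (new)  [load 170/270]
  80 → host 1  [load 260/270]
  70 → host 2  [load 240/270]
  60 → host 3 (new)  [load 60/270]
  50 → host 3  [load 110/270]
  40 → host 3  [load 150/270]
  30 → host 2  [load 270/270]
3 hosts opened.

3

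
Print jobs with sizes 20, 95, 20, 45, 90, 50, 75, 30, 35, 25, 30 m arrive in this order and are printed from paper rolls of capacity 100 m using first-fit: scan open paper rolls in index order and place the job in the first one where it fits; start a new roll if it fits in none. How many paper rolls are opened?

6

  20 → roll 1 (new)  [load 20/100]
  95 → roll 2 (new)  [load 95/100]
  20 → roll 1  [load 40/100]
  45 → roll 1  [load 85/100]
  90 → roll 3 (new)  [load 90/100]
  50 → roll 4 (new)  [load 50/100]
  75 → roll 5 (new)  [load 75/100]
  30 → roll 4  [load 80/100]
  35 → roll 6 (new)  [load 35/100]
  25 → roll 5  [load 100/100]
  30 → roll 6  [load 65/100]
6 paper rolls opened.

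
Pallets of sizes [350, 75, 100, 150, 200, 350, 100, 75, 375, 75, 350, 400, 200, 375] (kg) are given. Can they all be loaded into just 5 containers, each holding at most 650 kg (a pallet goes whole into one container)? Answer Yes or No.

No

Total = 3175 kg; ⌈3175/650⌉ = 5.
6 pallets each exceed half the capacity and cannot share a container, forcing at least 6 containers.
At least 6 containers are required, but only 5 are allowed.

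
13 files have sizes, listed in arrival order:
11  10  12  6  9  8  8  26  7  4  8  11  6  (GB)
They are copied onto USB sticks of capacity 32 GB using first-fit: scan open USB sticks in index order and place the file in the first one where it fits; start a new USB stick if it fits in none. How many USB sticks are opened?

5

  11 → USB stick 1 (new)  [load 11/32]
  10 → USB stick 1  [load 21/32]
  12 → USB stick 2 (new)  [load 12/32]
  6 → USB stick 1  [load 27/32]
  9 → USB stick 2  [load 21/32]
  8 → USB stick 2  [load 29/32]
  8 → USB stick 3 (new)  [load 8/32]
  26 → USB stick 4 (new)  [load 26/32]
  7 → USB stick 3  [load 15/32]
  4 → USB stick 1  [load 31/32]
  8 → USB stick 3  [load 23/32]
  11 → USB stick 5 (new)  [load 11/32]
  6 → USB stick 3  [load 29/32]
5 USB sticks opened.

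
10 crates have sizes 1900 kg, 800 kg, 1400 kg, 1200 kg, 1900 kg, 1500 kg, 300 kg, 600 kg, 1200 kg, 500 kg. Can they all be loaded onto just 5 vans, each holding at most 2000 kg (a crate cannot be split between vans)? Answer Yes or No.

No

Total = 11300 kg; ⌈11300/2000⌉ = 6.
At least 6 vans are required, but only 5 are allowed.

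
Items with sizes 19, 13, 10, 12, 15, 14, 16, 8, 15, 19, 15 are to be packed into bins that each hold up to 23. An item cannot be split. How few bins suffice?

9

Total = 19 + 19 + 16 + 15 + 15 + 15 + 14 + 13 + 12 + 10 + 8 = 156.
Lower bound: ⌈156/23⌉ = 7 bins.
Also, 9 items each exceed 23/2, and no two of those can share a bin, so at least 9 bins are needed.
A packing using 9 bins:
  bin 1: 19 = 19
  bin 2: 19 = 19
  bin 3: 16 = 16
  bin 4: 15 + 8 = 23
  bin 5: 15 = 15
  bin 6: 15 = 15
  bin 7: 14 = 14
  bin 8: 13 + 10 = 23
  bin 9: 12 = 12
This matches the lower bound, so 9 is optimal.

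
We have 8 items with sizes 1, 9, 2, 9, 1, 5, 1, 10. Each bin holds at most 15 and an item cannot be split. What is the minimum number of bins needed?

3

Total = 10 + 9 + 9 + 5 + 2 + 1 + 1 + 1 = 38.
Lower bound: ⌈38/15⌉ = 3 bins.
A packing using 3 bins:
  bin 1: 10 + 5 = 15
  bin 2: 9 + 2 + 1 + 1 + 1 = 14
  bin 3: 9 = 9
This matches the lower bound, so 3 is optimal.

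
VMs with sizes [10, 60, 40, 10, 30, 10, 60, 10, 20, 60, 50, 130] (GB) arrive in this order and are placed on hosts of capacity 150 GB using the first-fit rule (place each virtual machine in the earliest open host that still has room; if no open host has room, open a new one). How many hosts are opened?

4

  10 → host 1 (new)  [load 10/150]
  60 → host 1  [load 70/150]
  40 → host 1  [load 110/150]
  10 → host 1  [load 120/150]
  30 → host 1  [load 150/150]
  10 → host 2 (new)  [load 10/150]
  60 → host 2  [load 70/150]
  10 → host 2  [load 80/150]
  20 → host 2  [load 100/150]
  60 → host 3 (new)  [load 60/150]
  50 → host 2  [load 150/150]
  130 → host 4 (new)  [load 130/150]
4 hosts opened.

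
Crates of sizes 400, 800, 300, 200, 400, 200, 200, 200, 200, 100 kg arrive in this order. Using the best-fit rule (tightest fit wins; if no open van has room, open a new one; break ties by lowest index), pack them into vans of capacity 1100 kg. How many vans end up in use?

3

  400 → van 1 (new)  [load 400/1100]
  800 → van 2 (new)  [load 800/1100]
  300 → van 2  [load 1100/1100]
  200 → van 1  [load 600/1100]
  400 → van 1  [load 1000/1100]
  200 → van 3 (new)  [load 200/1100]
  200 → van 3  [load 400/1100]
  200 → van 3  [load 600/1100]
  200 → van 3  [load 800/1100]
  100 → van 1  [load 1100/1100]
3 vans opened.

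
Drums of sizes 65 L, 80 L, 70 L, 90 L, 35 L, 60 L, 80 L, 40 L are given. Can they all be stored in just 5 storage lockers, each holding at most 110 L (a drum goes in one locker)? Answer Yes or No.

No

Total = 520 L; ⌈520/110⌉ = 5.
6 drums each exceed half the capacity and cannot share a locker, forcing at least 6 storage lockers.
At least 6 storage lockers are required, but only 5 are allowed.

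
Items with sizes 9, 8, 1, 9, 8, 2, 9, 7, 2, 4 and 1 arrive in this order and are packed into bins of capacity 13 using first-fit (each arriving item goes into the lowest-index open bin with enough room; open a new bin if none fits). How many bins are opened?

  9 → bin 1 (new)  [load 9/13]
  8 → bin 2 (new)  [load 8/13]
  1 → bin 1  [load 10/13]
  9 → bin 3 (new)  [load 9/13]
  8 → bin 4 (new)  [load 8/13]
  2 → bin 1  [load 12/13]
  9 → bin 5 (new)  [load 9/13]
  7 → bin 6 (new)  [load 7/13]
  2 → bin 2  [load 10/13]
  4 → bin 3  [load 13/13]
  1 → bin 1  [load 13/13]
6 bins opened.

6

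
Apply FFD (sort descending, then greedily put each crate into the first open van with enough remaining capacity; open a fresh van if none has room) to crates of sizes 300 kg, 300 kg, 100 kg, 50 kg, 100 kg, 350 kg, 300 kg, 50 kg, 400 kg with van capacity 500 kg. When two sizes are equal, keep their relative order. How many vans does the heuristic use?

Sorted descending: 400, 350, 300, 300, 300, 100, 100, 50, 50.
  400 → van 1 (new)  [load 400/500]
  350 → van 2 (new)  [load 350/500]
  300 → van 3 (new)  [load 300/500]
  300 → van 4 (new)  [load 300/500]
  300 → van 5 (new)  [load 300/500]
  100 → van 1  [load 500/500]
  100 → van 2  [load 450/500]
  50 → van 2  [load 500/500]
  50 → van 3  [load 350/500]
5 vans opened.

5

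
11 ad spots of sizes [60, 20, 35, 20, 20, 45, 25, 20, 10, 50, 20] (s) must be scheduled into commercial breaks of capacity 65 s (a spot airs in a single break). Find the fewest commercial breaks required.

Total = 60 + 50 + 45 + 35 + 25 + 20 + 20 + 20 + 20 + 20 + 10 = 325 s.
Lower bound: ⌈325/65⌉ = 5 commercial breaks.
A packing using 6 commercial breaks:
  break 1: 60 = 60
  break 2: 50 + 10 = 60
  break 3: 45 + 20 = 65
  break 4: 35 + 25 = 60
  break 5: 20 + 20 + 20 = 60
  break 6: 20 = 20
No arrangement into 5 commercial breaks stays within capacity, so 6 is optimal.

6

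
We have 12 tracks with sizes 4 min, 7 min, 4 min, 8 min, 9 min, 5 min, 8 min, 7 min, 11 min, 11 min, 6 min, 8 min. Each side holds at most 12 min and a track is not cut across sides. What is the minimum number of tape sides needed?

9

Total = 11 + 11 + 9 + 8 + 8 + 8 + 7 + 7 + 6 + 5 + 4 + 4 = 88 min.
Lower bound: ⌈88/12⌉ = 8 tape sides.
A packing using 9 tape sides:
  side 1: 11 = 11
  side 2: 11 = 11
  side 3: 9 = 9
  side 4: 8 + 4 = 12
  side 5: 8 + 4 = 12
  side 6: 8 = 8
  side 7: 7 + 5 = 12
  side 8: 7 = 7
  side 9: 6 = 6
No arrangement into 8 tape sides stays within capacity, so 9 is optimal.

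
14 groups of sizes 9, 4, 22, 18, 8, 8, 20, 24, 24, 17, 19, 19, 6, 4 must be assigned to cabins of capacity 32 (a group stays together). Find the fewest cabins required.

8

Total = 24 + 24 + 22 + 20 + 19 + 19 + 18 + 17 + 9 + 8 + 8 + 6 + 4 + 4 = 202.
Lower bound: ⌈202/32⌉ = 7 cabins.
Also, 8 groups each exceed 16, and no two of those can share a cabin, so at least 8 cabins are needed.
A packing using 8 cabins:
  cabin 1: 24 + 8 = 32
  cabin 2: 24 + 8 = 32
  cabin 3: 22 + 9 = 31
  cabin 4: 20 + 6 + 4 = 30
  cabin 5: 19 + 4 = 23
  cabin 6: 19 = 19
  cabin 7: 18 = 18
  cabin 8: 17 = 17
This matches the lower bound, so 8 is optimal.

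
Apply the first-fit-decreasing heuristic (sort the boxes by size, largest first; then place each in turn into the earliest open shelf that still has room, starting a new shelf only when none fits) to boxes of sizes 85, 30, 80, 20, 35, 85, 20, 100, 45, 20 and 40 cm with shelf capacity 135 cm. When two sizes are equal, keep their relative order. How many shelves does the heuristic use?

5

Sorted descending: 100, 85, 85, 80, 45, 40, 35, 30, 20, 20, 20.
  100 → shelf 1 (new)  [load 100/135]
  85 → shelf 2 (new)  [load 85/135]
  85 → shelf 3 (new)  [load 85/135]
  80 → shelf 4 (new)  [load 80/135]
  45 → shelf 2  [load 130/135]
  40 → shelf 3  [load 125/135]
  35 → shelf 1  [load 135/135]
  30 → shelf 4  [load 110/135]
  20 → shelf 4  [load 130/135]
  20 → shelf 5 (new)  [load 20/135]
  20 → shelf 5  [load 40/135]
5 shelves opened.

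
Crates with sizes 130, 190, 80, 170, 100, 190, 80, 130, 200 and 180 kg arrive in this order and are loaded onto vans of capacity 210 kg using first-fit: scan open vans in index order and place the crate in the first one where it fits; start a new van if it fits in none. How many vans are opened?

  130 → van 1 (new)  [load 130/210]
  190 → van 2 (new)  [load 190/210]
  80 → van 1  [load 210/210]
  170 → van 3 (new)  [load 170/210]
  100 → van 4 (new)  [load 100/210]
  190 → van 5 (new)  [load 190/210]
  80 → van 4  [load 180/210]
  130 → van 6 (new)  [load 130/210]
  200 → van 7 (new)  [load 200/210]
  180 → van 8 (new)  [load 180/210]
8 vans opened.

8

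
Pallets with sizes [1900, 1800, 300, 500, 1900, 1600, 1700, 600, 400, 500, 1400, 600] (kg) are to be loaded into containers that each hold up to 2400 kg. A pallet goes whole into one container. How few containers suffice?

Total = 1900 + 1900 + 1800 + 1700 + 1600 + 1400 + 600 + 600 + 500 + 500 + 400 + 300 = 13200 kg.
Lower bound: ⌈13200/2400⌉ = 6 containers.
A packing using 6 containers:
  container 1: 1900 + 500 = 2400
  container 2: 1900 + 500 = 2400
  container 3: 1800 + 600 = 2400
  container 4: 1700 + 600 = 2300
  container 5: 1600 + 400 + 300 = 2300
  container 6: 1400 = 1400
This matches the lower bound, so 6 is optimal.

6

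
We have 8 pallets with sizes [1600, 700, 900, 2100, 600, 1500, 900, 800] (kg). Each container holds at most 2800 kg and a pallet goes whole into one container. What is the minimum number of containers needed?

4

Total = 2100 + 1600 + 1500 + 900 + 900 + 800 + 700 + 600 = 9100 kg.
Lower bound: ⌈9100/2800⌉ = 4 containers.
A packing using 4 containers:
  container 1: 2100 + 700 = 2800
  container 2: 1600 + 900 = 2500
  container 3: 1500 + 900 = 2400
  container 4: 800 + 600 = 1400
This matches the lower bound, so 4 is optimal.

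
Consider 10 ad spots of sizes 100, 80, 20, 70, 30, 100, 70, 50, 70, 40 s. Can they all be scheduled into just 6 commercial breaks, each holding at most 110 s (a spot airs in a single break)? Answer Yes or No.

Total = 630 s; ⌈630/110⌉ = 6.
The bound of 6 does not rule out 6, but exhaustive search shows no assignment into 6 commercial breaks of capacity 110 s exists — the minimum is 7.

No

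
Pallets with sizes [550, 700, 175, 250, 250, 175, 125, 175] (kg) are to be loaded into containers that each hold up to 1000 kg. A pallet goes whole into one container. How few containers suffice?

3

Total = 700 + 550 + 250 + 250 + 175 + 175 + 175 + 125 = 2400 kg.
Lower bound: ⌈2400/1000⌉ = 3 containers.
A packing using 3 containers:
  container 1: 700 + 250 = 950
  container 2: 550 + 250 + 175 = 975
  container 3: 175 + 175 + 125 = 475
This matches the lower bound, so 3 is optimal.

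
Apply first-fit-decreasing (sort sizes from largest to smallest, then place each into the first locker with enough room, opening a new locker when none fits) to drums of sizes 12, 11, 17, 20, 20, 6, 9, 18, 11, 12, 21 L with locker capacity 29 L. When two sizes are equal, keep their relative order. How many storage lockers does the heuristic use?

6

Sorted descending: 21, 20, 20, 18, 17, 12, 12, 11, 11, 9, 6.
  21 → locker 1 (new)  [load 21/29]
  20 → locker 2 (new)  [load 20/29]
  20 → locker 3 (new)  [load 20/29]
  18 → locker 4 (new)  [load 18/29]
  17 → locker 5 (new)  [load 17/29]
  12 → locker 5  [load 29/29]
  12 → locker 6 (new)  [load 12/29]
  11 → locker 4  [load 29/29]
  11 → locker 6  [load 23/29]
  9 → locker 2  [load 29/29]
  6 → locker 1  [load 27/29]
6 storage lockers opened.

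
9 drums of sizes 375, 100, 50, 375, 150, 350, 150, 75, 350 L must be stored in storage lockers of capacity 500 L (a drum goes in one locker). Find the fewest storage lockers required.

4

Total = 375 + 375 + 350 + 350 + 150 + 150 + 100 + 75 + 50 = 1975 L.
Lower bound: ⌈1975/500⌉ = 4 storage lockers.
A packing using 4 storage lockers:
  locker 1: 375 + 100 = 475
  locker 2: 375 + 75 + 50 = 500
  locker 3: 350 + 150 = 500
  locker 4: 350 + 150 = 500
This matches the lower bound, so 4 is optimal.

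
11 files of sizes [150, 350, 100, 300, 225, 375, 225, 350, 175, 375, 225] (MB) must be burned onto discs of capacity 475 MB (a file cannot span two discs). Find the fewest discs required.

Total = 375 + 375 + 350 + 350 + 300 + 225 + 225 + 225 + 175 + 150 + 100 = 2850 MB.
Lower bound: ⌈2850/475⌉ = 6 discs.
A packing using 7 discs:
  disc 1: 375 + 100 = 475
  disc 2: 375 = 375
  disc 3: 350 = 350
  disc 4: 350 = 350
  disc 5: 300 + 175 = 475
  disc 6: 225 + 225 = 450
  disc 7: 225 + 150 = 375
No arrangement into 6 discs stays within capacity, so 7 is optimal.

7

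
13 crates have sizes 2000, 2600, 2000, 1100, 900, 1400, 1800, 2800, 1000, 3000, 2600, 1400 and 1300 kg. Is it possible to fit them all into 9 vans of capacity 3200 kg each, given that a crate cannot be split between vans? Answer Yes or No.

Yes

A valid assignment using 9 vans:
  van 1: 3000 = 3000
  van 2: 2800 = 2800
  van 3: 2600 = 2600
  van 4: 2600 = 2600
  van 5: 2000 + 1100 = 3100
  van 6: 2000 + 1000 = 3000
  van 7: 1800 + 1400 = 3200
  van 8: 1400 + 1300 = 2700
  van 9: 900 = 900
Every load is within 3200 kg, so 9 vans suffice.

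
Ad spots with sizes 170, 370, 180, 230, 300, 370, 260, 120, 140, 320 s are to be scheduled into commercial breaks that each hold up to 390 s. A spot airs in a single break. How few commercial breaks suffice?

7

Total = 370 + 370 + 320 + 300 + 260 + 230 + 180 + 170 + 140 + 120 = 2460 s.
Lower bound: ⌈2460/390⌉ = 7 commercial breaks.
A packing using 7 commercial breaks:
  break 1: 370 = 370
  break 2: 370 = 370
  break 3: 320 = 320
  break 4: 300 = 300
  break 5: 260 + 120 = 380
  break 6: 230 + 140 = 370
  break 7: 180 + 170 = 350
This matches the lower bound, so 7 is optimal.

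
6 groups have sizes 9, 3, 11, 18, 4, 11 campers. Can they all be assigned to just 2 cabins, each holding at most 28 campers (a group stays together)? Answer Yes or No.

No

Total = 56 campers; ⌈56/28⌉ = 2.
The bound of 2 does not rule out 2, but exhaustive search shows no assignment into 2 cabins of capacity 28 campers exists — the minimum is 3.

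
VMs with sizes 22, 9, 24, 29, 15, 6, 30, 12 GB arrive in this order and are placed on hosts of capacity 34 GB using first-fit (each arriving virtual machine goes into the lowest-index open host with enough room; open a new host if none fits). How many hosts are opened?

  22 → host 1 (new)  [load 22/34]
  9 → host 1  [load 31/34]
  24 → host 2 (new)  [load 24/34]
  29 → host 3 (new)  [load 29/34]
  15 → host 4 (new)  [load 15/34]
  6 → host 2  [load 30/34]
  30 → host 5 (new)  [load 30/34]
  12 → host 4  [load 27/34]
5 hosts opened.

5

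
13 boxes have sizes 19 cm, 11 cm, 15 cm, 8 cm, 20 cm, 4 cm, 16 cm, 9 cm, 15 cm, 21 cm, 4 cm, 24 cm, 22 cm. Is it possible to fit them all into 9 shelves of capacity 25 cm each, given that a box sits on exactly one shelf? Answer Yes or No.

A valid assignment using 9 shelves:
  shelf 1: 24 = 24
  shelf 2: 22 = 22
  shelf 3: 21 + 4 = 25
  shelf 4: 20 + 4 = 24
  shelf 5: 19 = 19
  shelf 6: 16 + 9 = 25
  shelf 7: 15 + 8 = 23
  shelf 8: 15 = 15
  shelf 9: 11 = 11
Every load is within 25 cm, so 9 shelves suffice.

Yes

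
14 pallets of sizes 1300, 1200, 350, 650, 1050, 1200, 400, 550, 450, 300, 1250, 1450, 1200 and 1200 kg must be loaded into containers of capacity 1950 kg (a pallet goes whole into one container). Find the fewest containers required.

8

Total = 1450 + 1300 + 1250 + 1200 + 1200 + 1200 + 1200 + 1050 + 650 + 550 + 450 + 400 + 350 + 300 = 12550 kg.
Lower bound: ⌈12550/1950⌉ = 7 containers.
Also, 8 pallets each exceed 975 kg, and no two of those can share a container, so at least 8 containers are needed.
A packing using 8 containers:
  container 1: 1450 + 450 = 1900
  container 2: 1300 + 650 = 1950
  container 3: 1250 + 550 = 1800
  container 4: 1200 + 400 + 350 = 1950
  container 5: 1200 + 300 = 1500
  container 6: 1200 = 1200
  container 7: 1200 = 1200
  container 8: 1050 = 1050
This matches the lower bound, so 8 is optimal.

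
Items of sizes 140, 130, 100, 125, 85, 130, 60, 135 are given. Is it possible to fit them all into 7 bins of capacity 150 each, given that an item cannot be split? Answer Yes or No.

Yes

A valid assignment using 7 bins:
  bin 1: 140 = 140
  bin 2: 135 = 135
  bin 3: 130 = 130
  bin 4: 130 = 130
  bin 5: 125 = 125
  bin 6: 100 = 100
  bin 7: 85 + 60 = 145
Every load is within 150, so 7 bins suffice.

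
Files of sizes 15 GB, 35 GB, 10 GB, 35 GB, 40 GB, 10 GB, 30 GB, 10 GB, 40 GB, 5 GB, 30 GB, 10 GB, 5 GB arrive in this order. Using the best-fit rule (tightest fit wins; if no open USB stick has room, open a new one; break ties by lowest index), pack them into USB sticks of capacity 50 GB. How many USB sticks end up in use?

6

  15 → USB stick 1 (new)  [load 15/50]
  35 → USB stick 1  [load 50/50]
  10 → USB stick 2 (new)  [load 10/50]
  35 → USB stick 2  [load 45/50]
  40 → USB stick 3 (new)  [load 40/50]
  10 → USB stick 3  [load 50/50]
  30 → USB stick 4 (new)  [load 30/50]
  10 → USB stick 4  [load 40/50]
  40 → USB stick 5 (new)  [load 40/50]
  5 → USB stick 2  [load 50/50]
  30 → USB stick 6 (new)  [load 30/50]
  10 → USB stick 4  [load 50/50]
  5 → USB stick 5  [load 45/50]
6 USB sticks opened.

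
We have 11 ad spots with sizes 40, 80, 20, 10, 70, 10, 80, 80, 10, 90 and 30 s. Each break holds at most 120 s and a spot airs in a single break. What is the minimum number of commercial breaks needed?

Total = 90 + 80 + 80 + 80 + 70 + 40 + 30 + 20 + 10 + 10 + 10 = 520 s.
Lower bound: ⌈520/120⌉ = 5 commercial breaks.
A packing using 5 commercial breaks:
  break 1: 90 + 30 = 120
  break 2: 80 + 40 = 120
  break 3: 80 + 20 + 10 + 10 = 120
  break 4: 80 + 10 = 90
  break 5: 70 = 70
This matches the lower bound, so 5 is optimal.

5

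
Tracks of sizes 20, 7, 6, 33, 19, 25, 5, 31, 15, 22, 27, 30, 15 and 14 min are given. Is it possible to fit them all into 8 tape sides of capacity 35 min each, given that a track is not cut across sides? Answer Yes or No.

No

Total = 269 min; ⌈269/35⌉ = 8.
The bound of 8 does not rule out 8, but exhaustive search shows no assignment into 8 tape sides of capacity 35 min exists — the minimum is 9.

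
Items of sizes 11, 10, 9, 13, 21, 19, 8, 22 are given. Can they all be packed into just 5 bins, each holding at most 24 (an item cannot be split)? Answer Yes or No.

Total = 113; ⌈113/24⌉ = 5.
The bound of 5 does not rule out 5, but exhaustive search shows no assignment into 5 bins of capacity 24 exists — the minimum is 6.

No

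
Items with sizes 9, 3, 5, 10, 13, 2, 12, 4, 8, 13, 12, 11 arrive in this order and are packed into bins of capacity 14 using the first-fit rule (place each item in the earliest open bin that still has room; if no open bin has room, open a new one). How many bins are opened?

9

  9 → bin 1 (new)  [load 9/14]
  3 → bin 1  [load 12/14]
  5 → bin 2 (new)  [load 5/14]
  10 → bin 3 (new)  [load 10/14]
  13 → bin 4 (new)  [load 13/14]
  2 → bin 1  [load 14/14]
  12 → bin 5 (new)  [load 12/14]
  4 → bin 2  [load 9/14]
  8 → bin 6 (new)  [load 8/14]
  13 → bin 7 (new)  [load 13/14]
  12 → bin 8 (new)  [load 12/14]
  11 → bin 9 (new)  [load 11/14]
9 bins opened.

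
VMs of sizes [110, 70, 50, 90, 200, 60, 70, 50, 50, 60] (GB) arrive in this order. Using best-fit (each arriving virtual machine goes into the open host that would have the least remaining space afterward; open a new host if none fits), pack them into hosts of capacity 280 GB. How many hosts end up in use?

3

  110 → host 1 (new)  [load 110/280]
  70 → host 1  [load 180/280]
  50 → host 1  [load 230/280]
  90 → host 2 (new)  [load 90/280]
  200 → host 3 (new)  [load 200/280]
  60 → host 3  [load 260/280]
  70 → host 2  [load 160/280]
  50 → host 1  [load 280/280]
  50 → host 2  [load 210/280]
  60 → host 2  [load 270/280]
3 hosts opened.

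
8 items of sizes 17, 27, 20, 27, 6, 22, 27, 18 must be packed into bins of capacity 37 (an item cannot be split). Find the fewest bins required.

Total = 27 + 27 + 27 + 22 + 20 + 18 + 17 + 6 = 164.
Lower bound: ⌈164/37⌉ = 5 bins.
A packing using 6 bins:
  bin 1: 27 + 6 = 33
  bin 2: 27 = 27
  bin 3: 27 = 27
  bin 4: 22 = 22
  bin 5: 20 + 17 = 37
  bin 6: 18 = 18
No arrangement into 5 bins stays within capacity, so 6 is optimal.

6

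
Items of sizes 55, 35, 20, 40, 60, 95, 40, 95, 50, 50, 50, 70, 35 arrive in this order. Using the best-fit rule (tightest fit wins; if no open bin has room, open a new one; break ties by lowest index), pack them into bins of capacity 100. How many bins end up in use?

  55 → bin 1 (new)  [load 55/100]
  35 → bin 1  [load 90/100]
  20 → bin 2 (new)  [load 20/100]
  40 → bin 2  [load 60/100]
  60 → bin 3 (new)  [load 60/100]
  95 → bin 4 (new)  [load 95/100]
  40 → bin 2  [load 100/100]
  95 → bin 5 (new)  [load 95/100]
  50 → bin 6 (new)  [load 50/100]
  50 → bin 6  [load 100/100]
  50 → bin 7 (new)  [load 50/100]
  70 → bin 8 (new)  [load 70/100]
  35 → bin 3  [load 95/100]
8 bins opened.

8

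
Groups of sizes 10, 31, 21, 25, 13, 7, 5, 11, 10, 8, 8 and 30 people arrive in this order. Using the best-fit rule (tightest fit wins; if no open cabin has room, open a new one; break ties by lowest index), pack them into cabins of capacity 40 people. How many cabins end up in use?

  10 → cabin 1 (new)  [load 10/40]
  31 → cabin 2 (new)  [load 31/40]
  21 → cabin 1  [load 31/40]
  25 → cabin 3 (new)  [load 25/40]
  13 → cabin 3  [load 38/40]
  7 → cabin 1  [load 38/40]
  5 → cabin 2  [load 36/40]
  11 → cabin 4 (new)  [load 11/40]
  10 → cabin 4  [load 21/40]
  8 → cabin 4  [load 29/40]
  8 → cabin 4  [load 37/40]
  30 → cabin 5 (new)  [load 30/40]
5 cabins opened.

5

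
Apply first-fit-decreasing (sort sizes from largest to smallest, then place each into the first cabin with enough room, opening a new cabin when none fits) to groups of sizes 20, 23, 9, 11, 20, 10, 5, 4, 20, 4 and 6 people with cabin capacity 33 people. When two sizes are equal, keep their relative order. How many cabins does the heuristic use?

5

Sorted descending: 23, 20, 20, 20, 11, 10, 9, 6, 5, 4, 4.
  23 → cabin 1 (new)  [load 23/33]
  20 → cabin 2 (new)  [load 20/33]
  20 → cabin 3 (new)  [load 20/33]
  20 → cabin 4 (new)  [load 20/33]
  11 → cabin 2  [load 31/33]
  10 → cabin 1  [load 33/33]
  9 → cabin 3  [load 29/33]
  6 → cabin 4  [load 26/33]
  5 → cabin 4  [load 31/33]
  4 → cabin 3  [load 33/33]
  4 → cabin 5 (new)  [load 4/33]
5 cabins opened.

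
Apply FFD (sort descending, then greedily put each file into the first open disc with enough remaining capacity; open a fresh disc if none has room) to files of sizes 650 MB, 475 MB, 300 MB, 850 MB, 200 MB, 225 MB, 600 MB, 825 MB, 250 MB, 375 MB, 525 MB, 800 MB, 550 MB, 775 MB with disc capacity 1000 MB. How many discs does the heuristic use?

8

Sorted descending: 850, 825, 800, 775, 650, 600, 550, 525, 475, 375, 300, 250, 225, 200.
  850 → disc 1 (new)  [load 850/1000]
  825 → disc 2 (new)  [load 825/1000]
  800 → disc 3 (new)  [load 800/1000]
  775 → disc 4 (new)  [load 775/1000]
  650 → disc 5 (new)  [load 650/1000]
  600 → disc 6 (new)  [load 600/1000]
  550 → disc 7 (new)  [load 550/1000]
  525 → disc 8 (new)  [load 525/1000]
  475 → disc 8  [load 1000/1000]
  375 → disc 6  [load 975/1000]
  300 → disc 5  [load 950/1000]
  250 → disc 7  [load 800/1000]
  225 → disc 4  [load 1000/1000]
  200 → disc 3  [load 1000/1000]
8 discs opened.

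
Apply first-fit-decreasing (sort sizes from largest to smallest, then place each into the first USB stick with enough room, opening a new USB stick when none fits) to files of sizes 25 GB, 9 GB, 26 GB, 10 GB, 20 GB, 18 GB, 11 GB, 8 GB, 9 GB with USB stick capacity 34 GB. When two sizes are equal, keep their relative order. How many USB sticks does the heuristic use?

5

Sorted descending: 26, 25, 20, 18, 11, 10, 9, 9, 8.
  26 → USB stick 1 (new)  [load 26/34]
  25 → USB stick 2 (new)  [load 25/34]
  20 → USB stick 3 (new)  [load 20/34]
  18 → USB stick 4 (new)  [load 18/34]
  11 → USB stick 3  [load 31/34]
  10 → USB stick 4  [load 28/34]
  9 → USB stick 2  [load 34/34]
  9 → USB stick 5 (new)  [load 9/34]
  8 → USB stick 1  [load 34/34]
5 USB sticks opened.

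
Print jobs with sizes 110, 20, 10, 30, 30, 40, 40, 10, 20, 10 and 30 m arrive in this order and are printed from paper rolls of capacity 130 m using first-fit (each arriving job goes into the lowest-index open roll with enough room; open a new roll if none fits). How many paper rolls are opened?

  110 → roll 1 (new)  [load 110/130]
  20 → roll 1  [load 130/130]
  10 → roll 2 (new)  [load 10/130]
  30 → roll 2  [load 40/130]
  30 → roll 2  [load 70/130]
  40 → roll 2  [load 110/130]
  40 → roll 3 (new)  [load 40/130]
  10 → roll 2  [load 120/130]
  20 → roll 3  [load 60/130]
  10 → roll 2  [load 130/130]
  30 → roll 3  [load 90/130]
3 paper rolls opened.

3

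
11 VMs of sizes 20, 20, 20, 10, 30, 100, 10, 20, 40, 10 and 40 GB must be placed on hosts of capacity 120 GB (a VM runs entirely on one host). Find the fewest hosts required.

Total = 100 + 40 + 40 + 30 + 20 + 20 + 20 + 20 + 10 + 10 + 10 = 320 GB.
Lower bound: ⌈320/120⌉ = 3 hosts.
A packing using 3 hosts:
  host 1: 100 + 20 = 120
  host 2: 40 + 40 + 30 + 10 = 120
  host 3: 20 + 20 + 20 + 10 + 10 = 80
This matches the lower bound, so 3 is optimal.

3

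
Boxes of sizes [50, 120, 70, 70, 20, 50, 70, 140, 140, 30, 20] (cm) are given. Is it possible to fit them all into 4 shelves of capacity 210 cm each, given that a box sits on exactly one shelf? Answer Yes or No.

A valid assignment using 4 shelves:
  shelf 1: 140 + 70 = 210
  shelf 2: 140 + 70 = 210
  shelf 3: 120 + 70 + 20 = 210
  shelf 4: 50 + 50 + 30 + 20 = 150
Every load is within 210 cm, so 4 shelves suffice.

Yes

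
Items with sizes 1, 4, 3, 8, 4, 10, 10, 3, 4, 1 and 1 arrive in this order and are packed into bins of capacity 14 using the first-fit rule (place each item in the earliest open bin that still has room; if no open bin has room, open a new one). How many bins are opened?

4

  1 → bin 1 (new)  [load 1/14]
  4 → bin 1  [load 5/14]
  3 → bin 1  [load 8/14]
  8 → bin 2 (new)  [load 8/14]
  4 → bin 1  [load 12/14]
  10 → bin 3 (new)  [load 10/14]
  10 → bin 4 (new)  [load 10/14]
  3 → bin 2  [load 11/14]
  4 → bin 3  [load 14/14]
  1 → bin 1  [load 13/14]
  1 → bin 1  [load 14/14]
4 bins opened.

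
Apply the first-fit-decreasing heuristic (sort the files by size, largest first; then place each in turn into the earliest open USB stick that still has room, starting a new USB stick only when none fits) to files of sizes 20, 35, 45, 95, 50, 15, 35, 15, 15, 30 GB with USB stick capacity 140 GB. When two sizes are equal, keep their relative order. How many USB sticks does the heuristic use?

3

Sorted descending: 95, 50, 45, 35, 35, 30, 20, 15, 15, 15.
  95 → USB stick 1 (new)  [load 95/140]
  50 → USB stick 2 (new)  [load 50/140]
  45 → USB stick 1  [load 140/140]
  35 → USB stick 2  [load 85/140]
  35 → USB stick 2  [load 120/140]
  30 → USB stick 3 (new)  [load 30/140]
  20 → USB stick 2  [load 140/140]
  15 → USB stick 3  [load 45/140]
  15 → USB stick 3  [load 60/140]
  15 → USB stick 3  [load 75/140]
3 USB sticks opened.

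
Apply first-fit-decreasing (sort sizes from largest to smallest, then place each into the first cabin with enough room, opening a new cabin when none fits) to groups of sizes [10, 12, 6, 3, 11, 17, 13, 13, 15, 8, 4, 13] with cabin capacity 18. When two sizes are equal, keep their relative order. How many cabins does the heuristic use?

8

Sorted descending: 17, 15, 13, 13, 13, 12, 11, 10, 8, 6, 4, 3.
  17 → cabin 1 (new)  [load 17/18]
  15 → cabin 2 (new)  [load 15/18]
  13 → cabin 3 (new)  [load 13/18]
  13 → cabin 4 (new)  [load 13/18]
  13 → cabin 5 (new)  [load 13/18]
  12 → cabin 6 (new)  [load 12/18]
  11 → cabin 7 (new)  [load 11/18]
  10 → cabin 8 (new)  [load 10/18]
  8 → cabin 8  [load 18/18]
  6 → cabin 6  [load 18/18]
  4 → cabin 3  [load 17/18]
  3 → cabin 2  [load 18/18]
8 cabins opened.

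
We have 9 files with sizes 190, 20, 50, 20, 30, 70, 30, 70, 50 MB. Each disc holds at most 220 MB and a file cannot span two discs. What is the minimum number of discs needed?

3

Total = 190 + 70 + 70 + 50 + 50 + 30 + 30 + 20 + 20 = 530 MB.
Lower bound: ⌈530/220⌉ = 3 discs.
A packing using 3 discs:
  disc 1: 190 + 30 = 220
  disc 2: 70 + 70 + 50 + 30 = 220
  disc 3: 50 + 20 + 20 = 90
This matches the lower bound, so 3 is optimal.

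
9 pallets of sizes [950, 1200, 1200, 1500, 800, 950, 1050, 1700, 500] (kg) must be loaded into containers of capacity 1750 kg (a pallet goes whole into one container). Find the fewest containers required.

7

Total = 1700 + 1500 + 1200 + 1200 + 1050 + 950 + 950 + 800 + 500 = 9850 kg.
Lower bound: ⌈9850/1750⌉ = 6 containers.
Also, 7 pallets each exceed 875 kg, and no two of those can share a container, so at least 7 containers are needed.
A packing using 7 containers:
  container 1: 1700 = 1700
  container 2: 1500 = 1500
  container 3: 1200 + 500 = 1700
  container 4: 1200 = 1200
  container 5: 1050 = 1050
  container 6: 950 + 800 = 1750
  container 7: 950 = 950
This matches the lower bound, so 7 is optimal.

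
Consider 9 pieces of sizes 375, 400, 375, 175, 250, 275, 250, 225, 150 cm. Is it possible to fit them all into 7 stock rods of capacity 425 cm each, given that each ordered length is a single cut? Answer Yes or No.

A valid assignment using 7 stock rods:
  stock rod 1: 400 = 400
  stock rod 2: 375 = 375
  stock rod 3: 375 = 375
  stock rod 4: 275 + 150 = 425
  stock rod 5: 250 + 175 = 425
  stock rod 6: 250 = 250
  stock rod 7: 225 = 225
Every load is within 425 cm, so 7 stock rods suffice.

Yes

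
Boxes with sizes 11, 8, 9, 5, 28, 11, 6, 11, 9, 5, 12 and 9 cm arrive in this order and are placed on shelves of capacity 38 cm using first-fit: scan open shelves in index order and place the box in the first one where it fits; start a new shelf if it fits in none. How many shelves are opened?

4

  11 → shelf 1 (new)  [load 11/38]
  8 → shelf 1  [load 19/38]
  9 → shelf 1  [load 28/38]
  5 → shelf 1  [load 33/38]
  28 → shelf 2 (new)  [load 28/38]
  11 → shelf 3 (new)  [load 11/38]
  6 → shelf 2  [load 34/38]
  11 → shelf 3  [load 22/38]
  9 → shelf 3  [load 31/38]
  5 → shelf 1  [load 38/38]
  12 → shelf 4 (new)  [load 12/38]
  9 → shelf 4  [load 21/38]
4 shelves opened.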